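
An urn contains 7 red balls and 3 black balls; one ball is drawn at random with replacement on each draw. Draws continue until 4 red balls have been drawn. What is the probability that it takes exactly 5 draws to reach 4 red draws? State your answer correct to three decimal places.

0.288

Y = trial on which the fourth success occurs; negative binomial, r=4, p=0.70.
P(Y=5) = C(4,3) · p^4 · (1−p)^1
= 4 · 0.2401 · 0.3 = 0.28812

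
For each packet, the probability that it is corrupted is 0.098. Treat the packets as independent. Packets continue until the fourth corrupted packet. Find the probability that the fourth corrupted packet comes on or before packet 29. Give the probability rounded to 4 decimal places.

0.3153

Finishing within 29 packets ⇔ at least 4 successes in the first 29. With X ~ Binomial(29, 0.098), P(Y ≤ 29) = 1 − P(X ≤ 3).
  k=0: C(29,0)·0.098^0·0.902^29 = 0.050233
  k=1: C(29,1)·0.098^1·0.902^28 = 0.158273
  k=2: C(29,2)·0.098^2·0.902^27 = 0.240744
  k=3: C(29,3)·0.098^3·0.902^26 = 0.235406
1 − 0.684655 = 0.315345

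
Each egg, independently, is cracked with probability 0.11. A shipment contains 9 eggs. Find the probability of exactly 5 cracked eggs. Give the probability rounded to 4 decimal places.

0.0013

X ~ Binomial(n=9, p=0.11).
P(X=5) = C(9,5) · p^5 · (1−p)^4
= 126 · 1.6105e-05 · 0.62742 = 0.001273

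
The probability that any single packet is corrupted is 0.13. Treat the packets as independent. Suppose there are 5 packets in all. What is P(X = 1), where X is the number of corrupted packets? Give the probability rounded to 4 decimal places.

X ~ Binomial(n=5, p=0.13).
P(X=1) = C(5,1) · p^1 · (1−p)^4
= 5 · 0.13 · 0.5729 = 0.372383

0.3724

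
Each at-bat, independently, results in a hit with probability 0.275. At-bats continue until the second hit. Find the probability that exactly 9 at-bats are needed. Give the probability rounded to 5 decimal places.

0.06370

Y = trial on which the second success occurs; negative binomial, r=2, p=0.275.
P(Y=9) = C(8,1) · p^2 · (1−p)^7
= 8 · 0.075625 · 0.10528 = 0.0636974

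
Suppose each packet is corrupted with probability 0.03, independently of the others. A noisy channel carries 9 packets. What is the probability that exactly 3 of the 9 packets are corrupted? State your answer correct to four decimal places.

0.0019

X ~ Binomial(n=9, p=0.03).
P(X=3) = C(9,3) · p^3 · (1−p)^6
= 84 · 2.7e-05 · 0.83297 = 0.001889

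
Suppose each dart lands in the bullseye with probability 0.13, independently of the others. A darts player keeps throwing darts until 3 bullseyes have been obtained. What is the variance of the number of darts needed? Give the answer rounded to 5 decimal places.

154.43787

Y = total darts until the third success; negative binomial with r=3, p=0.13.
Var(Y) = r(1−p)/p² = 3·0.87 / 0.13² = 154.4378698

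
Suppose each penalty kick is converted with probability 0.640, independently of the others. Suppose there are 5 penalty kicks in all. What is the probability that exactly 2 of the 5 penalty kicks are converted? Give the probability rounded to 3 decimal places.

0.191

X ~ Binomial(n=5, p=0.64).
P(X=2) = C(5,2) · p^2 · (1−p)^3
= 10 · 0.4096 · 0.046656 = 0.19110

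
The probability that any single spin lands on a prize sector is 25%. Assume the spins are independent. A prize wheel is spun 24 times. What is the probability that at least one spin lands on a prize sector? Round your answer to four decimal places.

P(at least one) = 1 − P(none) = 1 − (1 − 0.25)^24
= 1 − 0.001003 = 0.998997

0.9990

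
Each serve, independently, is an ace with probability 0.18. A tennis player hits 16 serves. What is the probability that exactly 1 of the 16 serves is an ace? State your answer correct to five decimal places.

0.14676

X ~ Binomial(n=16, p=0.18).
P(X=1) = C(16,1) · p^1 · (1−p)^15
= 16 · 0.18 · 0.050957 = 0.1467575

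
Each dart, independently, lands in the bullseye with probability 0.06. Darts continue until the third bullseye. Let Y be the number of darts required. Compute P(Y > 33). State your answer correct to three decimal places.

Needing more than 33 darts ⇔ fewer than 3 successes in the first 33. With X ~ Binomial(33, 0.06), P(Y > 33) = P(X ≤ 2).
  k=0: C(33,0)·0.06^0·0.94^33 = 0.12978
  k=1: C(33,1)·0.06^1·0.94^32 = 0.27337
  k=2: C(33,2)·0.06^2·0.94^31 = 0.27919
P(X ≤ 2) = 0.68235

0.682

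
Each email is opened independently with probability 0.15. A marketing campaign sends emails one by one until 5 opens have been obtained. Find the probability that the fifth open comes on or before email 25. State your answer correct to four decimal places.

0.3179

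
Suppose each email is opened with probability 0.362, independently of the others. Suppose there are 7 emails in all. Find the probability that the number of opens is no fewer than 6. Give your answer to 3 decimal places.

0.011

X ~ Binomial(7, 0.362); P(X ≥ 6) = Σ C(7,k) p^k (1−p)^(7−k) over k:
  k=6: C(7,6)·0.362^6·0.638^1 = 0.01005
  k=7: C(7,7)·0.362^7·0.638^0 = 0.00081
Total = 0.01086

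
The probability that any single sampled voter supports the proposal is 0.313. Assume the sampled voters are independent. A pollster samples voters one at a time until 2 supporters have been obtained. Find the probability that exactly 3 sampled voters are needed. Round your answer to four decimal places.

0.1346

Y = trial on which the second success occurs; negative binomial, r=2, p=0.313.
P(Y=3) = C(2,1) · p^2 · (1−p)^1
= 2 · 0.097969 · 0.687 = 0.134609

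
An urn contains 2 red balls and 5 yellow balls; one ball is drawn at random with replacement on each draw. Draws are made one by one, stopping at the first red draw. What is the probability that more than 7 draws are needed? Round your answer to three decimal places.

0.095

Y = number of draws to the first success; geometric, p = 0.285714.
P(Y > 7) = P(first 7 all fail) = (1−p)^7 = 0.09486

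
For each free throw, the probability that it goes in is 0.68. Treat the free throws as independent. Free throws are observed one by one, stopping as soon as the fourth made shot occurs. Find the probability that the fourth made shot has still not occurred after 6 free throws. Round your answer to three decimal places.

0.294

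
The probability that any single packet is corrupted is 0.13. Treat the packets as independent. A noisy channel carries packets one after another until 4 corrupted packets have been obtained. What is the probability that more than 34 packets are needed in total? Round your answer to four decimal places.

Needing more than 34 packets ⇔ fewer than 4 successes in the first 34. With X ~ Binomial(34, 0.13), P(Y > 34) = P(X ≤ 3).
  k=0: C(34,0)·0.13^0·0.87^34 = 0.008783
  k=1: C(34,1)·0.13^1·0.87^33 = 0.044623
  k=2: C(34,2)·0.13^2·0.87^32 = 0.110018
  k=3: C(34,3)·0.13^3·0.87^31 = 0.175355
P(X ≤ 3) = 0.338780

0.3388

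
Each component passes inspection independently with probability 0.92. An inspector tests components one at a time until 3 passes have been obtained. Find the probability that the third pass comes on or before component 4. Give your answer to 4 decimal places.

0.9656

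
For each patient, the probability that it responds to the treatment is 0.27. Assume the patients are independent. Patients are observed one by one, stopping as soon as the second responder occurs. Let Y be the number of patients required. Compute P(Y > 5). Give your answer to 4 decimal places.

0.5907

Needing more than 5 patients ⇔ fewer than 2 successes in the first 5. With X ~ Binomial(5, 0.27), P(Y > 5) = P(X ≤ 1).
  k=0: C(5,0)·0.27^0·0.73^5 = 0.207307
  k=1: C(5,1)·0.27^1·0.73^4 = 0.383376
P(X ≤ 1) = 0.590683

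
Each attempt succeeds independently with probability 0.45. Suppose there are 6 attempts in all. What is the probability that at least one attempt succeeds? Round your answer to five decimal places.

P(at least one) = 1 − P(none) = 1 − (1 − 0.45)^6
= 1 − 0.0276806 = 0.9723194

0.97232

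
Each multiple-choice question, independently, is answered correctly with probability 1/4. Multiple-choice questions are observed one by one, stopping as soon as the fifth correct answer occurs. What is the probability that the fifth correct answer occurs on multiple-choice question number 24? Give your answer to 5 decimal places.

0.03656

Y = trial on which the fifth success occurs; negative binomial, r=5, p=0.25.
P(Y=24) = C(23,4) · p^5 · (1−p)^19
= 8855 · 0.00097656 · 0.0042283 = 0.0365639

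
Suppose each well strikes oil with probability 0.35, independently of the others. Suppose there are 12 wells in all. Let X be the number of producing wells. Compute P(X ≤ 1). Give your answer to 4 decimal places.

0.0424

X ~ Binomial(12, 0.35); P(X ≤ 1) = Σ C(12,k) p^k (1−p)^(12−k) over k:
  k=0: C(12,0)·0.35^0·0.65^12 = 0.005688
  k=1: C(12,1)·0.35^1·0.65^11 = 0.036753
Total = 0.042441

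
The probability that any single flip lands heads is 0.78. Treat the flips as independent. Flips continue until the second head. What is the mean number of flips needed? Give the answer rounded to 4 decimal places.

Y = total flips until the second success; negative binomial with r=2, p=0.78.
E[Y] = r / p = 2 / 0.78 = 2.564103

2.5641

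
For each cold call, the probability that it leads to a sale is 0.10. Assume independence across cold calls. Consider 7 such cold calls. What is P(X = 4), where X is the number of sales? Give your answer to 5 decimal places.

0.00255

X ~ Binomial(n=7, p=0.10).
P(X=4) = C(7,4) · p^4 · (1−p)^3
= 35 · 0.0001 · 0.729 = 0.0025515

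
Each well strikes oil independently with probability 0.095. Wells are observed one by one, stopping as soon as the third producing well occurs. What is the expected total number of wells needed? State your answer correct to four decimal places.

Y = total wells until the third success; negative binomial with r=3, p=0.095.
E[Y] = r / p = 3 / 0.095 = 31.578947

31.5789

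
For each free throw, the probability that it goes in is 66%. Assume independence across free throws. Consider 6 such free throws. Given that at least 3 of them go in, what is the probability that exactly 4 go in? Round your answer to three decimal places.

0.368

X ~ Binomial(6, 0.66). Want P(X=4 | X≥3) = P(X=4) / P(X≥3).
P(X=4) = C(6,4)·0.66^4·0.34^2 = 0.32902
P(X≥3) = 1 − 0.00154 − 0.01799 − 0.08732 = 0.89315
Ratio = 0.32902 / 0.89315 = 0.36839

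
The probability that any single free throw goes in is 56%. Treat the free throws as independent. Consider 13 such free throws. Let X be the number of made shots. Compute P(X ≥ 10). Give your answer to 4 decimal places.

0.1055

X ~ Binomial(13, 0.56); P(X ≥ 10) = Σ C(13,k) p^k (1−p)^(13−k) over k:
  k=10: C(13,10)·0.56^10·0.44^3 = 0.073893
  k=11: C(13,11)·0.56^11·0.44^2 = 0.025649
  k=12: C(13,12)·0.56^12·0.44^1 = 0.005441
  k=13: C(13,13)·0.56^13·0.44^0 = 0.000533
Total = 0.105515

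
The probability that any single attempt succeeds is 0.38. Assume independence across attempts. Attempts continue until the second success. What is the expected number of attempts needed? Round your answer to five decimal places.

5.26316

Y = total attempts until the second success; negative binomial with r=2, p=0.38.
E[Y] = r / p = 2 / 0.38 = 5.2631579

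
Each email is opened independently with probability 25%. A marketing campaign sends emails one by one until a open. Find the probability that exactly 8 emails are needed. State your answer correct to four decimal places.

Geometric (trials to first success), p = 0.25.
P(Y = 8) = (1−p)^7 · p = 0.13348 · 0.25 = 0.033371

0.0334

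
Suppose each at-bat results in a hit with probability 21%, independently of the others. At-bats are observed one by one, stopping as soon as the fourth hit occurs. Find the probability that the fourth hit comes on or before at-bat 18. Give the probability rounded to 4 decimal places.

0.5414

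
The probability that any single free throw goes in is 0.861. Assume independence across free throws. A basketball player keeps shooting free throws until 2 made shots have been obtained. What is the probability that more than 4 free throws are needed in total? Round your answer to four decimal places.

Needing more than 4 free throws ⇔ fewer than 2 successes in the first 4. With X ~ Binomial(4, 0.861), P(Y > 4) = P(X ≤ 1).
  k=0: C(4,0)·0.861^0·0.139^4 = 0.000373
  k=1: C(4,1)·0.861^1·0.139^3 = 0.009249
P(X ≤ 1) = 0.009623

0.0096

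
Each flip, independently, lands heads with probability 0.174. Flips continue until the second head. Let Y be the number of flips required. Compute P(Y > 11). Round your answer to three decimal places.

Needing more than 11 flips ⇔ fewer than 2 successes in the first 11. With X ~ Binomial(11, 0.174), P(Y > 11) = P(X ≤ 1).
  k=0: C(11,0)·0.174^0·0.826^11 = 0.12212
  k=1: C(11,1)·0.174^1·0.826^10 = 0.28297
P(X ≤ 1) = 0.40509

0.405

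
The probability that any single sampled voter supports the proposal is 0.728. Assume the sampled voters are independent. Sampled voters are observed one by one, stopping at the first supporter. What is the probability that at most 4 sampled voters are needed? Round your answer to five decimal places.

Y = number of sampled voters to the first success; geometric, p = 0.728.
P(Y ≤ 4) = 1 − (1−p)^4 = 1 − 0.0054736 = 0.9945264

0.99453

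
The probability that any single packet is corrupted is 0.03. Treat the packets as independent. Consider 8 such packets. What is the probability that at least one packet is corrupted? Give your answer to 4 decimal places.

P(at least one) = 1 − P(none) = 1 − (1 − 0.03)^8
= 1 − 0.783743 = 0.216257

0.2163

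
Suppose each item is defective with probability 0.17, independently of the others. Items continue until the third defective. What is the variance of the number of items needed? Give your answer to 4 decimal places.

86.1592

Y = total items until the third success; negative binomial with r=3, p=0.17.
Var(Y) = r(1−p)/p² = 3·0.83 / 0.17² = 86.159170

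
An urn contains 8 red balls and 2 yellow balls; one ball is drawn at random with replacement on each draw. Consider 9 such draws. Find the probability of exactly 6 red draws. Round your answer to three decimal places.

0.176

X ~ Binomial(n=9, p=0.80).
P(X=6) = C(9,6) · p^6 · (1−p)^3
= 84 · 0.26214 · 0.008 = 0.17616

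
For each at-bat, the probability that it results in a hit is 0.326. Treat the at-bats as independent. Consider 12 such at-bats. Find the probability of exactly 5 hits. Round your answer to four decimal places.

0.1843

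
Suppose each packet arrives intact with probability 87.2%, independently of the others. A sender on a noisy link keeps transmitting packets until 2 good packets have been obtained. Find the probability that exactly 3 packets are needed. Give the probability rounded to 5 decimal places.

0.19466

Y = trial on which the second success occurs; negative binomial, r=2, p=0.872.
P(Y=3) = C(2,1) · p^2 · (1−p)^1
= 2 · 0.76038 · 0.128 = 0.1946583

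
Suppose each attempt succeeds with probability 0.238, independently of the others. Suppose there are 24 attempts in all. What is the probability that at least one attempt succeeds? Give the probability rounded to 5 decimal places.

0.99853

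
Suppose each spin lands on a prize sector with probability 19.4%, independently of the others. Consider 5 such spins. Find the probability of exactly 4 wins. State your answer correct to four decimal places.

X ~ Binomial(n=5, p=0.194).
P(X=4) = C(5,4) · p^4 · (1−p)^1
= 5 · 0.0014165 · 0.806 = 0.005708

0.0057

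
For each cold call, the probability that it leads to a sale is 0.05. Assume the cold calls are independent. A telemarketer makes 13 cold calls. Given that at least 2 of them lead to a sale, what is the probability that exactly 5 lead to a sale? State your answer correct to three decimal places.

X ~ Binomial(13, 0.05). Want P(X=5 | X≥2) = P(X=5) / P(X≥2).
P(X=5) = C(13,5)·0.05^5·0.95^8 = 0.00027
P(X≥2) = 1 − 0.51334 − 0.35123 = 0.13542
Ratio = 0.00027 / 0.13542 = 0.00197

0.002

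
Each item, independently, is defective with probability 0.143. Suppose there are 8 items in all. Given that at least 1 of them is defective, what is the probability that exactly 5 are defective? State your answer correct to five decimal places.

X ~ Binomial(8, 0.143). Want P(X=5 | X≥1) = P(X=5) / P(X≥1).
P(X=5) = C(8,5)·0.143^5·0.857^3 = 0.0021077
P(X≥1) = 1 − 0.2909689 = 0.7090311
Ratio = 0.0021077 / 0.7090311 = 0.0029727

0.00297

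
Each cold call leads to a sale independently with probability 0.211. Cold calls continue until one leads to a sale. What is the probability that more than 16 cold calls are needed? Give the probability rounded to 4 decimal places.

0.0226

Y = number of cold calls to the first success; geometric, p = 0.211.
P(Y > 16) = P(first 16 all fail) = (1−p)^16 = 0.022554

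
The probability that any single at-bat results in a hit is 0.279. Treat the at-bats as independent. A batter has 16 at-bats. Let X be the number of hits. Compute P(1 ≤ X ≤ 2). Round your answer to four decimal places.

0.1288

X ~ Binomial(16, 0.279); P(1 ≤ X ≤ 2) = Σ C(16,k) p^k (1−p)^(16−k) over k:
  k=1: C(16,1)·0.279^1·0.721^15 = 0.033018
  k=2: C(16,2)·0.279^2·0.721^14 = 0.095826
Total = 0.128844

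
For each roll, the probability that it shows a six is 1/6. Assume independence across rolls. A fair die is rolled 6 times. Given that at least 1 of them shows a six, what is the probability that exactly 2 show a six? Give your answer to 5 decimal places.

0.30212

X ~ Binomial(6, 0.166667). Want P(X=2 | X≥1) = P(X=2) / P(X≥1).
P(X=2) = C(6,2)·0.166667^2·0.833333^4 = 0.2009388
P(X≥1) = 1 − 0.3348980 = 0.6651020
Ratio = 0.2009388 / 0.6651020 = 0.3021172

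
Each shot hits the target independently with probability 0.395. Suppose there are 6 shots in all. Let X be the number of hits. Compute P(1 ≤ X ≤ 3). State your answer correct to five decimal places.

X ~ Binomial(6, 0.395); P(1 ≤ X ≤ 3) = Σ C(6,k) p^k (1−p)^(6−k) over k:
  k=1: C(6,1)·0.395^1·0.605^5 = 0.1920991
  k=2: C(6,2)·0.395^2·0.605^4 = 0.3135501
  k=3: C(6,3)·0.395^3·0.605^3 = 0.2729527
Total = 0.7786019

0.77860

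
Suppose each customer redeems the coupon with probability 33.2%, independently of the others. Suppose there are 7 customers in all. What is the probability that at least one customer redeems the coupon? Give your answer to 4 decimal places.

0.9406

P(at least one) = 1 − P(none) = 1 − (1 − 0.332)^7
= 1 − 0.059352 = 0.940648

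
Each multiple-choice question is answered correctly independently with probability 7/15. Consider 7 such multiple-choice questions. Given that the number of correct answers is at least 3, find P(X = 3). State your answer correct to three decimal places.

X ~ Binomial(7, 0.466667). Want P(X=3 | X≥3) = P(X=3) / P(X≥3).
P(X=3) = C(7,3)·0.466667^3·0.533333^4 = 0.28780
P(X≥3) = 1 − 0.01227 − 0.07518 − 0.19735 = 0.71520
Ratio = 0.28780 / 0.71520 = 0.40240

0.402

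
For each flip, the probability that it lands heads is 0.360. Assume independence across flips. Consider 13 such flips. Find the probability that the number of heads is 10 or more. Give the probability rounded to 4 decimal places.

X ~ Binomial(13, 0.36); P(X ≥ 10) = Σ C(13,k) p^k (1−p)^(13−k) over k:
  k=10: C(13,10)·0.36^10·0.64^3 = 0.002741
  k=11: C(13,11)·0.36^11·0.64^2 = 0.000421
  k=12: C(13,12)·0.36^12·0.64^1 = 0.000039
  k=13: C(13,13)·0.36^13·0.64^0 = 0.000002
Total = 0.003203

0.0032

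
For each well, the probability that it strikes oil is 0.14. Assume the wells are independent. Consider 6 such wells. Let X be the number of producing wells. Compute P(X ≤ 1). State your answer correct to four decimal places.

0.7997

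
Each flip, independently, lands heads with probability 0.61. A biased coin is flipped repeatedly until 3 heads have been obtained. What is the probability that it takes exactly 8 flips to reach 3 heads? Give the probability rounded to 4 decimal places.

Y = trial on which the third success occurs; negative binomial, r=3, p=0.61.
P(Y=8) = C(7,2) · p^3 · (1−p)^5
= 21 · 0.22698 · 0.0090224 = 0.043006

0.0430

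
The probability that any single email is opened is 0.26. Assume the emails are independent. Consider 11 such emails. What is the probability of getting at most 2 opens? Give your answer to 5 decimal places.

0.42466

X ~ Binomial(11, 0.26); P(X ≤ 2) = Σ C(11,k) p^k (1−p)^(11−k) over k:
  k=0: C(11,0)·0.26^0·0.74^11 = 0.0364375
  k=1: C(11,1)·0.26^1·0.74^10 = 0.1408261
  k=2: C(11,2)·0.26^2·0.74^9 = 0.2473972
Total = 0.4246609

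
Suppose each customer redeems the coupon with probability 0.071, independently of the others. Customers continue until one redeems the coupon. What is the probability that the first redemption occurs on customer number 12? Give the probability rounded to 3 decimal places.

0.032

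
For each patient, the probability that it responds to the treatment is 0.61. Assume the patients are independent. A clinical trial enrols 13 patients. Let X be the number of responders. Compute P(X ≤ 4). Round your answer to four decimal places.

0.0270

X ~ Binomial(13, 0.61); P(X ≤ 4) = Σ C(13,k) p^k (1−p)^(13−k) over k:
  k=0: C(13,0)·0.61^0·0.39^13 = 0.000005
  k=1: C(13,1)·0.61^1·0.39^12 = 0.000098
  k=2: C(13,2)·0.61^2·0.39^11 = 0.000921
  k=3: C(13,3)·0.61^3·0.39^10 = 0.005284
  k=4: C(13,4)·0.61^4·0.39^9 = 0.020664
Total = 0.026973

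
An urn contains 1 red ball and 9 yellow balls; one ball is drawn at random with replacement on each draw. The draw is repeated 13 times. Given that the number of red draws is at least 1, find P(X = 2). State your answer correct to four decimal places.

0.3282

X ~ Binomial(13, 0.10). Want P(X=2 | X≥1) = P(X=2) / P(X≥1).
P(X=2) = C(13,2)·0.10^2·0.90^11 = 0.244772
P(X≥1) = 1 − 0.254187 = 0.745813
Ratio = 0.244772 / 0.745813 = 0.328195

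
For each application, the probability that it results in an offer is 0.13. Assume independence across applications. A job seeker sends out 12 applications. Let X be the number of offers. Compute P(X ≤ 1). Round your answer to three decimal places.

X ~ Binomial(12, 0.13); P(X ≤ 1) = Σ C(12,k) p^k (1−p)^(12−k) over k:
  k=0: C(12,0)·0.13^0·0.87^12 = 0.18803
  k=1: C(12,1)·0.13^1·0.87^11 = 0.33716
Total = 0.52519

0.525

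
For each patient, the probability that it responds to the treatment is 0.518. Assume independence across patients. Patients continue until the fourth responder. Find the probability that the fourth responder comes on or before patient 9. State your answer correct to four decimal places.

Finishing within 9 patients ⇔ at least 4 successes in the first 9. With X ~ Binomial(9, 0.518), P(Y ≤ 9) = 1 − P(X ≤ 3).
  k=0: C(9,0)·0.518^0·0.482^9 = 0.001404
  k=1: C(9,1)·0.518^1·0.482^8 = 0.013582
  k=2: C(9,2)·0.518^2·0.482^7 = 0.058384
  k=3: C(9,3)·0.518^3·0.482^6 = 0.146403
1 − 0.219773 = 0.780227

0.7802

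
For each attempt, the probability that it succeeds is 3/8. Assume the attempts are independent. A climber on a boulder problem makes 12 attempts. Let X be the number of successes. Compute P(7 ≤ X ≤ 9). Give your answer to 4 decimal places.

0.1162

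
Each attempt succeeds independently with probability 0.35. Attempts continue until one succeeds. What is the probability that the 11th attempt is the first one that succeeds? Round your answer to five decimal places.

0.00471

Geometric (trials to first success), p = 0.35.
P(Y = 11) = (1−p)^10 · p = 0.013463 · 0.35 = 0.0047120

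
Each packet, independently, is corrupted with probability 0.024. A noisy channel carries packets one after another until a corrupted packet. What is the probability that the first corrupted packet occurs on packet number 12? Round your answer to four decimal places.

0.0184

Geometric (trials to first success), p = 0.024.
P(Y = 12) = (1−p)^11 · p = 0.7655 · 0.024 = 0.018372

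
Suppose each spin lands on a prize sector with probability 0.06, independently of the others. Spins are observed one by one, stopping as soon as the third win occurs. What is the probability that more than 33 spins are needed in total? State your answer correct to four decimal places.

Needing more than 33 spins ⇔ fewer than 3 successes in the first 33. With X ~ Binomial(33, 0.06), P(Y > 33) = P(X ≤ 2).
  k=0: C(33,0)·0.06^0·0.94^33 = 0.129783
  k=1: C(33,1)·0.06^1·0.94^32 = 0.273374
  k=2: C(33,2)·0.06^2·0.94^31 = 0.279190
P(X ≤ 2) = 0.682347

0.6823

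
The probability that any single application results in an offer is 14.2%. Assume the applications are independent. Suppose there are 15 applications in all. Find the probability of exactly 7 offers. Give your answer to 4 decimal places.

X ~ Binomial(n=15, p=0.142).
P(X=7) = C(15,7) · p^7 · (1−p)^8
= 6435 · 1.1642e-06 · 0.2937 = 0.002200

0.0022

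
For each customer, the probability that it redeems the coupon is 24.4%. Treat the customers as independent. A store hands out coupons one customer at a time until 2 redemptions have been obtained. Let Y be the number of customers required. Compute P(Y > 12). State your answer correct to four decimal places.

0.1698

Needing more than 12 customers ⇔ fewer than 2 successes in the first 12. With X ~ Binomial(12, 0.244), P(Y > 12) = P(X ≤ 1).
  k=0: C(12,0)·0.244^0·0.756^12 = 0.034855
  k=1: C(12,1)·0.244^1·0.756^11 = 0.134993
P(X ≤ 1) = 0.169848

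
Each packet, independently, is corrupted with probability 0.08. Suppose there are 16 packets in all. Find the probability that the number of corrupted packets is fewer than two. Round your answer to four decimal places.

X ~ Binomial(16, 0.08); P(X ≤ 1) = Σ C(16,k) p^k (1−p)^(16−k) over k:
  k=0: C(16,0)·0.08^0·0.92^16 = 0.263394
  k=1: C(16,1)·0.08^1·0.92^15 = 0.366461
Total = 0.629854

0.6299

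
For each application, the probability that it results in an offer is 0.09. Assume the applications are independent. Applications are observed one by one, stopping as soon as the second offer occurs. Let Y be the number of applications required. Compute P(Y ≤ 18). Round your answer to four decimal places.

0.4909

Finishing within 18 applications ⇔ at least 2 successes in the first 18. With X ~ Binomial(18, 0.09), P(Y ≤ 18) = 1 − P(X ≤ 1).
  k=0: C(18,0)·0.09^0·0.91^18 = 0.183124
  k=1: C(18,1)·0.09^1·0.91^17 = 0.326001
1 − 0.509125 = 0.490875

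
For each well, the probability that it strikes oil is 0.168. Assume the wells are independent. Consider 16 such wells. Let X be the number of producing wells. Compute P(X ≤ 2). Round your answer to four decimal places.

X ~ Binomial(16, 0.168); P(X ≤ 2) = Σ C(16,k) p^k (1−p)^(16−k) over k:
  k=0: C(16,0)·0.168^0·0.832^16 = 0.052720
  k=1: C(16,1)·0.168^1·0.832^15 = 0.170325
  k=2: C(16,2)·0.168^2·0.832^14 = 0.257945
Total = 0.480990

0.4810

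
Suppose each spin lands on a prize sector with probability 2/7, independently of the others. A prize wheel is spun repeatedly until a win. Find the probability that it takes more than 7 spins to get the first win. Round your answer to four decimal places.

Y = number of spins to the first success; geometric, p = 0.285714.
P(Y > 7) = P(first 7 all fail) = (1−p)^7 = 0.094865

0.0949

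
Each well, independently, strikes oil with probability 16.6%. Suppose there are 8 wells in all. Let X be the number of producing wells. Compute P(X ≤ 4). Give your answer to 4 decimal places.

X ~ Binomial(8, 0.166); P(X ≤ 4) = Σ C(8,k) p^k (1−p)^(8−k) over k:
  k=0: C(8,0)·0.166^0·0.834^8 = 0.234061
  k=1: C(8,1)·0.166^1·0.834^7 = 0.372701
  k=2: C(8,2)·0.166^2·0.834^6 = 0.259639
  k=3: C(8,3)·0.166^3·0.834^5 = 0.103358
  k=4: C(8,4)·0.166^4·0.834^4 = 0.025715
Total = 0.995474

0.9955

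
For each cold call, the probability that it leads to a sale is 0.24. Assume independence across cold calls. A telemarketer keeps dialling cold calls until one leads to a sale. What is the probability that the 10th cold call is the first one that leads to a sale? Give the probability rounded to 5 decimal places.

0.02030

Geometric (trials to first success), p = 0.24.
P(Y = 10) = (1−p)^9 · p = 0.084591 · 0.24 = 0.0203018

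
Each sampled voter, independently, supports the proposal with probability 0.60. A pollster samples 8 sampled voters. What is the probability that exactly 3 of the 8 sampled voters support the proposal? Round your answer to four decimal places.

X ~ Binomial(n=8, p=0.60).
P(X=3) = C(8,3) · p^3 · (1−p)^5
= 56 · 0.216 · 0.01024 = 0.123863

0.1239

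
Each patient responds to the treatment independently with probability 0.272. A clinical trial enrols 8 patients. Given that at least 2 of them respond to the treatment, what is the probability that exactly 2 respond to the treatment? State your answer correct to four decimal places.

0.4500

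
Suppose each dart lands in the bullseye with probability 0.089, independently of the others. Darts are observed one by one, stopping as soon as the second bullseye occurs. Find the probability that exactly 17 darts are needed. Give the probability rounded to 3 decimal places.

0.031

Y = trial on which the second success occurs; negative binomial, r=2, p=0.089.
P(Y=17) = C(16,1) · p^2 · (1−p)^15
= 16 · 0.007921 · 0.24704 = 0.03131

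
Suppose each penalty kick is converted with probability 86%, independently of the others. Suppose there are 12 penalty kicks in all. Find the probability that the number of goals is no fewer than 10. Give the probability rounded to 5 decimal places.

0.76969

X ~ Binomial(12, 0.86); P(X ≥ 10) = Σ C(12,k) p^k (1−p)^(12−k) over k:
  k=10: C(12,10)·0.86^10·0.14^2 = 0.2862757
  k=11: C(12,11)·0.86^11·0.14^1 = 0.3197365
  k=12: C(12,12)·0.86^12·0.14^0 = 0.1636746
Total = 0.7696869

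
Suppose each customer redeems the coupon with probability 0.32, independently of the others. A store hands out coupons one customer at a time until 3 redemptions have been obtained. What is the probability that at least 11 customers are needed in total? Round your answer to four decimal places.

0.3313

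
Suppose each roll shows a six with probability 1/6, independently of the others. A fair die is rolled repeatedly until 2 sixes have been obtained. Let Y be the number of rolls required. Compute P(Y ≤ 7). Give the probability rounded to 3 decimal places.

Finishing within 7 rolls ⇔ at least 2 successes in the first 7. With X ~ Binomial(7, 0.166667), P(Y ≤ 7) = 1 − P(X ≤ 1).
  k=0: C(7,0)·0.166667^0·0.833333^7 = 0.27908
  k=1: C(7,1)·0.166667^1·0.833333^6 = 0.39071
1 − 0.66980 = 0.33020

0.330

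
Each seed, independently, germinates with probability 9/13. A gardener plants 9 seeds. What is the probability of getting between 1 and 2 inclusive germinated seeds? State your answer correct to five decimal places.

0.00501

X ~ Binomial(9, 0.692308); P(1 ≤ X ≤ 2) = Σ C(9,k) p^k (1−p)^(9−k) over k:
  k=1: C(9,1)·0.692308^1·0.307692^8 = 0.0005006
  k=2: C(9,2)·0.692308^2·0.307692^7 = 0.0045052
Total = 0.0050058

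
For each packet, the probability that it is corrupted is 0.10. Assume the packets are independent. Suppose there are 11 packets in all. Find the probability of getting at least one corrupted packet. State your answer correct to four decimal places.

P(at least one) = 1 − P(none) = 1 − (1 − 0.10)^11
= 1 − 0.313811 = 0.686189

0.6862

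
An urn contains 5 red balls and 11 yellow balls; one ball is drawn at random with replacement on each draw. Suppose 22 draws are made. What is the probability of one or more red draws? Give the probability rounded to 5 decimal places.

0.99974

P(at least one) = 1 − P(none) = 1 − (1 − 0.3125)^22
= 1 − 0.0002630 = 0.9997370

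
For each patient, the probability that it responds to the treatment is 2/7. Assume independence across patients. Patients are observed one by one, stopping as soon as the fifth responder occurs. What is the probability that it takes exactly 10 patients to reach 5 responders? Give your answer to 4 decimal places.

0.0446

Y = trial on which the fifth success occurs; negative binomial, r=5, p=0.285714.
P(Y=10) = C(9,4) · p^5 · (1−p)^5
= 126 · 0.001904 · 0.18593 = 0.044606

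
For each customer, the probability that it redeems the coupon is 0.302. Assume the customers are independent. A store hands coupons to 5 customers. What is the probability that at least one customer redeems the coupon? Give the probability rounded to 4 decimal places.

0.8343

P(at least one) = 1 − P(none) = 1 − (1 − 0.302)^5
= 1 − 0.165683 = 0.834317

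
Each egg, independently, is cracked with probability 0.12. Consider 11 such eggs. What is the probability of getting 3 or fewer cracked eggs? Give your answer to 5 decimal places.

X ~ Binomial(11, 0.12); P(X ≤ 3) = Σ C(11,k) p^k (1−p)^(11−k) over k:
  k=0: C(11,0)·0.12^0·0.88^11 = 0.2450809
  k=1: C(11,1)·0.12^1·0.88^10 = 0.3676213
  k=2: C(11,2)·0.12^2·0.88^9 = 0.2506509
  k=3: C(11,3)·0.12^3·0.88^8 = 0.1025390
Total = 0.9658920

0.96589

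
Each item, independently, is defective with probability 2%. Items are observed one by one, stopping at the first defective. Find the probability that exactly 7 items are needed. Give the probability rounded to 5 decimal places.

Geometric (trials to first success), p = 0.02.
P(Y = 7) = (1−p)^6 · p = 0.88584 · 0.02 = 0.0177168

0.01772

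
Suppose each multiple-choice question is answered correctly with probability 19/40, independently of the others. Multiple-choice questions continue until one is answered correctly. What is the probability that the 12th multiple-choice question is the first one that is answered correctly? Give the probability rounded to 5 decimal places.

0.00040

Geometric (trials to first success), p = 0.475.
P(Y = 12) = (1−p)^11 · p = 0.00083513 · 0.475 = 0.0003967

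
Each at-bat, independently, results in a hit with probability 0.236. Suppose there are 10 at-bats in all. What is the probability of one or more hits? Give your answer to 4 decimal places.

P(at least one) = 1 − P(none) = 1 − (1 − 0.236)^10
= 1 − 0.067754 = 0.932246

0.9322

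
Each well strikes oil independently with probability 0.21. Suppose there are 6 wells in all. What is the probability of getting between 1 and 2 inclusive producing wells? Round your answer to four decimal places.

X ~ Binomial(6, 0.21); P(1 ≤ X ≤ 2) = Σ C(6,k) p^k (1−p)^(6−k) over k:
  k=1: C(6,1)·0.21^1·0.79^5 = 0.387709
  k=2: C(6,2)·0.21^2·0.79^4 = 0.257655
Total = 0.645364

0.6454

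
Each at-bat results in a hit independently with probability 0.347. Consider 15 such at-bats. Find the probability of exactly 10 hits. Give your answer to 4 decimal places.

X ~ Binomial(n=15, p=0.347).
P(X=10) = C(15,10) · p^10 · (1−p)^5
= 3003 · 2.531e-05 · 0.11873 = 0.009024

0.0090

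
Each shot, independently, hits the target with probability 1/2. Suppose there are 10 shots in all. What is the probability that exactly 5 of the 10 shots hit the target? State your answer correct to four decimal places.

X ~ Binomial(n=10, p=0.50).
P(X=5) = C(10,5) · p^5 · (1−p)^5
= 252 · 0.03125 · 0.03125 = 0.246094

0.2461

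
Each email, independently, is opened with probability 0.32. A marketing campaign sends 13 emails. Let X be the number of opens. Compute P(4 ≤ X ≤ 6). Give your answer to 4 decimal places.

0.5544

X ~ Binomial(13, 0.32); P(4 ≤ X ≤ 6) = Σ C(13,k) p^k (1−p)^(13−k) over k:
  k=4: C(13,4)·0.32^4·0.68^9 = 0.233070
  k=5: C(13,5)·0.32^5·0.68^8 = 0.197424
  k=6: C(13,6)·0.32^6·0.68^7 = 0.123874
Total = 0.554368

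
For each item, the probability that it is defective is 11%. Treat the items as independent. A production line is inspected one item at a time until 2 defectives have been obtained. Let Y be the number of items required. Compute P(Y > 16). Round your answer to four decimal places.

Needing more than 16 items ⇔ fewer than 2 successes in the first 16. With X ~ Binomial(16, 0.11), P(Y > 16) = P(X ≤ 1).
  k=0: C(16,0)·0.11^0·0.89^16 = 0.154967
  k=1: C(16,1)·0.11^1·0.89^15 = 0.306452
P(X ≤ 1) = 0.461420

0.4614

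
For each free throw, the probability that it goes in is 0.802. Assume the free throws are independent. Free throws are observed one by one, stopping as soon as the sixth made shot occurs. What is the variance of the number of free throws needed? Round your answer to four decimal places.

Y = total free throws until the sixth success; negative binomial with r=6, p=0.802.
Var(Y) = r(1−p)/p² = 6·0.198 / 0.802² = 1.847003

1.8470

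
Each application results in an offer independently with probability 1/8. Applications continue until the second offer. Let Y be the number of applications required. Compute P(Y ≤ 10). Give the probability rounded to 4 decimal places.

0.3611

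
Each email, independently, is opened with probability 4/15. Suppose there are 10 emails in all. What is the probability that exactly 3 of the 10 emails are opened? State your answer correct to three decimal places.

0.260

X ~ Binomial(n=10, p=0.266667).
P(X=3) = C(10,3) · p^3 · (1−p)^7
= 120 · 0.018963 · 0.11405 = 0.25954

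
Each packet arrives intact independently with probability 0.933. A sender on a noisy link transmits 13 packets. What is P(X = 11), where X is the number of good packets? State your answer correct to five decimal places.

0.16328

X ~ Binomial(n=13, p=0.933).
P(X=11) = C(13,11) · p^11 · (1−p)^2
= 78 · 0.46634 · 0.004489 = 0.1632835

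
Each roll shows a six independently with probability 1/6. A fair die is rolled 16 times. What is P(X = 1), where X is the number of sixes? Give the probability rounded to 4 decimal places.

0.1731

X ~ Binomial(n=16, p=0.166667).
P(X=1) = C(16,1) · p^1 · (1−p)^15
= 16 · 0.16667 · 0.064905 = 0.173081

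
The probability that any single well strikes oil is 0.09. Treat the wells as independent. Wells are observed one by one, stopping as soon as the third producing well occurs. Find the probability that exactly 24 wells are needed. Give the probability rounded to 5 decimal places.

Y = trial on which the third success occurs; negative binomial, r=3, p=0.09.
P(Y=24) = C(23,2) · p^3 · (1−p)^21
= 253 · 0.000729 · 0.138 = 0.0254517

0.02545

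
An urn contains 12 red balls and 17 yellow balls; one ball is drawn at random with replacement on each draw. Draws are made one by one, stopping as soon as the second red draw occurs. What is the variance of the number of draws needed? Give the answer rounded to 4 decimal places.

Y = total draws until the second success; negative binomial with r=2, p=0.413793.
Var(Y) = r(1−p)/p² = 2·0.586207 / 0.413793² = 6.847222

6.8472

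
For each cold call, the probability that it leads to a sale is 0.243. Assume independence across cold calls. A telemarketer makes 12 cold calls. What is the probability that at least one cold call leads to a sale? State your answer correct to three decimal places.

P(at least one) = 1 − P(none) = 1 − (1 − 0.243)^12
= 1 − 0.03541 = 0.96459

0.965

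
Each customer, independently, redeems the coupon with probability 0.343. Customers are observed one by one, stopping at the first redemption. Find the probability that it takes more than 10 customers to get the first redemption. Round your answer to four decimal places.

0.0150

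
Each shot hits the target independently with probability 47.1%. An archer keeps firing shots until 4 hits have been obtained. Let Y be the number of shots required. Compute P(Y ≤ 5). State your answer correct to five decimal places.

0.15335

Finishing within 5 shots ⇔ at least 4 successes in the first 5. With X ~ Binomial(5, 0.471), P(Y ≤ 5) = 1 − P(X ≤ 3).
  k=0: C(5,0)·0.471^0·0.529^5 = 0.0414265
  k=1: C(5,1)·0.471^1·0.529^4 = 0.1844224
  k=2: C(5,2)·0.471^2·0.529^3 = 0.3284043
  k=3: C(5,3)·0.471^3·0.529^2 = 0.2923978
1 − 0.8466510 = 0.1533490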